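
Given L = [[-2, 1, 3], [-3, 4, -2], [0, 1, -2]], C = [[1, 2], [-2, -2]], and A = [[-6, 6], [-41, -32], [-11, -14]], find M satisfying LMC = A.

M = L⁻¹AC⁻¹ (apply L⁻¹ on the left and C⁻¹ on the right).
L has determinant -3; L⁻¹ = [[2, -5/3, 14/3], [2, -4/3, 13/3], [1, -2/3, 5/3]].
C has determinant 2; C⁻¹ = [[-1, -1], [1, 1/2]].
L⁻¹A = [[5, 0], [-5, -6], [3, 4]].
M = (L⁻¹A)C⁻¹ = [[-5, -5], [-1, 2], [1, -1]].

M = [[-5, -5], [-1, 2], [1, -1]]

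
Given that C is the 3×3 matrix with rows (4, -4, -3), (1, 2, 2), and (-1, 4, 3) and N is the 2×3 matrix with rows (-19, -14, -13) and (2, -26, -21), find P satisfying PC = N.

P = [[-5, -5, -6], [0, -3, -5]]

C is on the right of P, so right-multiply by C⁻¹: P = NC⁻¹.
C has determinant -6; C⁻¹ = [[1/3, 0, 1/3], [5/6, -3/2, 11/6], [-1, 2, -2]].
P = NC⁻¹ = [[-19, -14, -13], [2, -26, -21]] · [[1/3, 0, 1/3], [5/6, -3/2, 11/6], [-1, 2, -2]] = [[-5, -5, -6], [0, -3, -5]].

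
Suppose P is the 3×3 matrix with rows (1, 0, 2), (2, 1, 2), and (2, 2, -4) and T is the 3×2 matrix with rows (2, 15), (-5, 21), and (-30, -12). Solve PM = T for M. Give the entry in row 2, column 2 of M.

3

P is on the left of M, so left-multiply by P⁻¹: M = P⁻¹T.
det P = -4; the adjugate gives P⁻¹ = [[2, -1, 1/2], [-3, 2, -1/2], [-1/2, 1/2, -1/4]].
M = P⁻¹T = [[2, -1, 1/2], [-3, 2, -1/2], [-1/2, 1/2, -1/4]] · [[2, 15], [-5, 21], [-30, -12]] = [[-6, 3], [-1, 3], [4, 6]].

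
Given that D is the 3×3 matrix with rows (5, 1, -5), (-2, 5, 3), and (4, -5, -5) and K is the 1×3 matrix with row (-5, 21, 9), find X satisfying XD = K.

D is on the right of X, so right-multiply by D⁻¹: X = KD⁻¹.
det D = 2; the adjugate gives D⁻¹ = [[-5, 15, 14], [1, -5/2, -5/2], [-5, 29/2, 27/2]].
X = KD⁻¹ = [[-5, 21, 9]] · [[-5, 15, 14], [1, -5/2, -5/2], [-5, 29/2, 27/2]] = [[1, 3, -1]].

X = [[1, 3, -1]]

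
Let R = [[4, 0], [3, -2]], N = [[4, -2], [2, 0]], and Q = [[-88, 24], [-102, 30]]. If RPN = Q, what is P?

P = [[-3, -5], [3, 3]]

Left-multiply by R⁻¹ and right-multiply by N⁻¹: P = R⁻¹QN⁻¹.
det R = -8; the adjugate gives R⁻¹ = [[1/4, 0], [3/8, -1/2]].
N has determinant 4; N⁻¹ = [[0, 1/2], [-1/2, 1]].
R⁻¹Q = [[-22, 6], [18, -6]].
P = (R⁻¹Q)N⁻¹ = [[-3, -5], [3, 3]].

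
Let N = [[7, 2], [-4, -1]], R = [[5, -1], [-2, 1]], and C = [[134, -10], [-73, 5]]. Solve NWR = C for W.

Left-multiply by N⁻¹ and right-multiply by R⁻¹: W = N⁻¹CR⁻¹.
N has determinant 1; N⁻¹ = [[-1, -2], [4, 7]].
R has determinant 3; R⁻¹ = [[1/3, 1/3], [2/3, 5/3]].
N⁻¹C = [[12, 0], [25, -5]].
W = (N⁻¹C)R⁻¹ = [[4, 4], [5, 0]].

W = [[4, 4], [5, 0]]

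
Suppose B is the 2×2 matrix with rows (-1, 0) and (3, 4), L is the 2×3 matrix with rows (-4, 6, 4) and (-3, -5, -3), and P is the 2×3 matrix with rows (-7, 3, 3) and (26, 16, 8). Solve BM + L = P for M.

BM = P − L = [[-3, -3, -1], [29, 21, 11]].
Left-multiplying both sides by B⁻¹ gives M = B⁻¹(P − L).
det B = -4; the adjugate gives B⁻¹ = [[-1, 0], [3/4, 1/4]].
M = B⁻¹(P − L) = [[3, 3, 1], [5, 3, 2]].

M = [[3, 3, 1], [5, 3, 2]]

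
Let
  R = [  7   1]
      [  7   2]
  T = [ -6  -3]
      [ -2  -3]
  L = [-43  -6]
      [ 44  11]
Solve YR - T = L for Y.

YR = L + T = [[-49, -9], [42, 8]].
R is on the right of Y, so right-multiply by R⁻¹: Y = (L + T)R⁻¹.
det R = 7; the adjugate gives R⁻¹ = [[2/7, -1/7], [-1, 1]].
Y = (L + T)R⁻¹ = [[-5, -2], [4, 2]].

Y = [[-5, -2], [4, 2]]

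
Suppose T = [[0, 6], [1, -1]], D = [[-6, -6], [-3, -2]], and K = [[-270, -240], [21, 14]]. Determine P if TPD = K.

P = [[5, -2], [5, 5]]

P = T⁻¹KD⁻¹ (apply T⁻¹ on the left and D⁻¹ on the right).
T has determinant -6; T⁻¹ = [[1/6, 1], [1/6, 0]].
det D = -6; the adjugate gives D⁻¹ = [[1/3, -1], [-1/2, 1]].
T⁻¹K = [[-24, -26], [-45, -40]].
P = (T⁻¹K)D⁻¹ = [[5, -2], [5, 5]].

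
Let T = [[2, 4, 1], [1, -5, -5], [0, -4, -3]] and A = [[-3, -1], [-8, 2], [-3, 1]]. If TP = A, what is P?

T is on the left of P, so left-multiply by T⁻¹: P = T⁻¹A.
T has determinant -2; T⁻¹ = [[5/2, -4, 15/2], [-3/2, 3, -11/2], [2, -4, 7]].
P = T⁻¹A = [[5/2, -4, 15/2], [-3/2, 3, -11/2], [2, -4, 7]] · [[-3, -1], [-8, 2], [-3, 1]] = [[2, -3], [-3, 2], [5, -3]].

P = [[2, -3], [-3, 2], [5, -3]]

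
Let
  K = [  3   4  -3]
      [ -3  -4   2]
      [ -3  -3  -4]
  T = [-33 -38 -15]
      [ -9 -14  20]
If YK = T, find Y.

Y = [[1, 6, 6], [-2, 3, -2]]

Since K sits to the right of Y, Y = TK⁻¹.
det K = 3, so K⁻¹ = [[22/3, 25/3, -4/3], [-6, -7, 1], [-1, -1, 0]].
Y = TK⁻¹ = [[-33, -38, -15], [-9, -14, 20]] · [[22/3, 25/3, -4/3], [-6, -7, 1], [-1, -1, 0]] = [[1, 6, 6], [-2, 3, -2]].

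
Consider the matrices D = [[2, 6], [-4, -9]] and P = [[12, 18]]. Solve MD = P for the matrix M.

Since D sits to the right of M, M = PD⁻¹.
det D = 6, so D⁻¹ = [[-3/2, -1], [2/3, 1/3]].
M = PD⁻¹ = [[12, 18]] · [[-3/2, -1], [2/3, 1/3]] = [[-6, -6]].

M = [[-6, -6]]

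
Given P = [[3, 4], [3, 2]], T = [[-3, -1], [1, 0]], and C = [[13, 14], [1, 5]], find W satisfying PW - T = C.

W = [[-2, -1], [4, 4]]

PW = C + T = [[10, 13], [2, 5]].
Left-multiplying both sides by P⁻¹ gives W = P⁻¹(C + T).
det P = -6, so P⁻¹ = [[-1/3, 2/3], [1/2, -1/2]].
W = P⁻¹(C + T) = [[-2, -1], [4, 4]].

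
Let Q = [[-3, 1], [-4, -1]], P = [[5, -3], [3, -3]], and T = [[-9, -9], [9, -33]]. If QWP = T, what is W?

W = Q⁻¹TP⁻¹ (apply Q⁻¹ on the left and P⁻¹ on the right).
det Q = 7, so Q⁻¹ = [[-1/7, -1/7], [4/7, -3/7]].
det P = -6, so P⁻¹ = [[1/2, -1/2], [1/2, -5/6]].
Q⁻¹T = [[0, 6], [-9, 9]].
W = (Q⁻¹T)P⁻¹ = [[3, -5], [0, -3]].

W = [[3, -5], [0, -3]]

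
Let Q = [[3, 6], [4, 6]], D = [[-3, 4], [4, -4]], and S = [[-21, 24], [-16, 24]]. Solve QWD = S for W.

Left-multiply by Q⁻¹ and right-multiply by D⁻¹: W = Q⁻¹SD⁻¹.
det Q = -6; the adjugate gives Q⁻¹ = [[-1, 1], [2/3, -1/2]].
D has determinant -4; D⁻¹ = [[1, 1], [1, 3/4]].
Q⁻¹S = [[5, 0], [-6, 4]].
W = (Q⁻¹S)D⁻¹ = [[5, 5], [-2, -3]].

W = [[5, 5], [-2, -3]]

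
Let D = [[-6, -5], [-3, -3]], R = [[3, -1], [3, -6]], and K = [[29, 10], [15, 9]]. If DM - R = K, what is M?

M = [[-2, -4], [-4, 3]]

DM = K + R = [[32, 9], [18, 3]].
Left-multiplying both sides by D⁻¹ gives M = D⁻¹(K + R).
D has determinant 3; D⁻¹ = [[-1, 5/3], [1, -2]].
M = D⁻¹(K + R) = [[-2, -4], [-4, 3]].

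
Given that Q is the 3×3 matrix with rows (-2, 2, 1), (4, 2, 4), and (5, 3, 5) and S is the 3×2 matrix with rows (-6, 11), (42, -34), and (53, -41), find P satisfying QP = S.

P = [[6, -5], [1, 3], [4, -5]]

Left-multiplying both sides by Q⁻¹ gives P = Q⁻¹S.
det Q = 6, so Q⁻¹ = [[-1/3, -7/6, 1], [0, -5/2, 2], [1/3, 8/3, -2]].
P = Q⁻¹S = [[-1/3, -7/6, 1], [0, -5/2, 2], [1/3, 8/3, -2]] · [[-6, 11], [42, -34], [53, -41]] = [[6, -5], [1, 3], [4, -5]].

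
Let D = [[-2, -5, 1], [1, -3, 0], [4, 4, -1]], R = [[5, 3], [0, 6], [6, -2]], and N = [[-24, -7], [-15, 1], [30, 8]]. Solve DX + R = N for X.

DX = N − R = [[-29, -10], [-15, -5], [24, 10]].
Since D multiplies X on the left, X = D⁻¹(N − R).
det D = 5; the adjugate gives D⁻¹ = [[3/5, -1/5, 3/5], [1/5, -2/5, 1/5], [16/5, -12/5, 11/5]].
X = D⁻¹(N − R) = [[0, 1], [5, 2], [-4, 2]].

X = [[0, 1], [5, 2], [-4, 2]]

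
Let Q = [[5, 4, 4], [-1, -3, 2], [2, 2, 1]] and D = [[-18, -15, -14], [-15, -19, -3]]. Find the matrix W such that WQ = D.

W = [[-5, 1, 4], [-2, 3, -1]]

Q is on the right of W, so right-multiply by Q⁻¹: W = DQ⁻¹.
det Q = 1, so Q⁻¹ = [[-7, 4, 20], [5, -3, -14], [4, -2, -11]].
W = DQ⁻¹ = [[-18, -15, -14], [-15, -19, -3]] · [[-7, 4, 20], [5, -3, -14], [4, -2, -11]] = [[-5, 1, 4], [-2, 3, -1]].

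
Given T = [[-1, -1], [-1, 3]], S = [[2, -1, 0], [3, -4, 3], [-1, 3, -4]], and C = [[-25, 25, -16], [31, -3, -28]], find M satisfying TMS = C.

Isolating M: multiply by T⁻¹ from the left and S⁻¹ from the right, so M = T⁻¹CS⁻¹.
det T = -4; the adjugate gives T⁻¹ = [[-3/4, -1/4], [-1/4, 1/4]].
S has determinant 5; S⁻¹ = [[7/5, -4/5, -3/5], [9/5, -8/5, -6/5], [1, -1, -1]].
T⁻¹C = [[11, -18, 19], [14, -7, -3]].
M = (T⁻¹C)S⁻¹ = [[2, 1, -4], [4, 3, 3]].

M = [[2, 1, -4], [4, 3, 3]]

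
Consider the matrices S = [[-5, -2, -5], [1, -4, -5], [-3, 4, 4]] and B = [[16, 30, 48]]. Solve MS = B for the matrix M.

Since S sits to the right of M, M = BS⁻¹.
det S = -2; the adjugate gives S⁻¹ = [[-2, 6, 5], [-11/2, 35/2, 15], [4, -13, -11]].
M = BS⁻¹ = [[16, 30, 48]] · [[-2, 6, 5], [-11/2, 35/2, 15], [4, -13, -11]] = [[-5, -3, 2]].

M = [[-5, -3, 2]]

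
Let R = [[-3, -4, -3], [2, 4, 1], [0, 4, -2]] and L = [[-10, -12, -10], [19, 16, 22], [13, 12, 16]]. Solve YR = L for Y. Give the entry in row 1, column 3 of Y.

Right-multiplying both sides by R⁻¹ gives Y = LR⁻¹.
R has determinant -4; R⁻¹ = [[3, 5, -2], [-1, -3/2, 3/4], [-2, -3, 1]].
Y = LR⁻¹ = [[-10, -12, -10], [19, 16, 22], [13, 12, 16]] · [[3, 5, -2], [-1, -3/2, 3/4], [-2, -3, 1]] = [[2, -2, 1], [-3, 5, -4], [-5, -1, -1]].

1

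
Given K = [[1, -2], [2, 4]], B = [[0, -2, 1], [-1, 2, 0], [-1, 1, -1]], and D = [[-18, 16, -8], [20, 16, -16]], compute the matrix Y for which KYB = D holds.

Left-multiply by K⁻¹ and right-multiply by B⁻¹: Y = K⁻¹DB⁻¹.
K has determinant 8; K⁻¹ = [[1/2, 1/4], [-1/4, 1/8]].
det B = 3, so B⁻¹ = [[-2/3, -1/3, -2/3], [-1/3, 1/3, -1/3], [1/3, 2/3, -2/3]].
K⁻¹D = [[-4, 12, -8], [7, -2, 0]].
Y = (K⁻¹D)B⁻¹ = [[-4, 0, 4], [-4, -3, -4]].

Y = [[-4, 0, 4], [-4, -3, -4]]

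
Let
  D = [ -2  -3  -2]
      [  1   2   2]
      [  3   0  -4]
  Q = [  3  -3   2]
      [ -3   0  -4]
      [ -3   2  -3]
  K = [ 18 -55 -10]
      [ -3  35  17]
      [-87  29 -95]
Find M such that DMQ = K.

M = [[-3, 3, 5], [-3, -5, -4], [1, -3, 5]]

Isolating M: multiply by D⁻¹ from the left and Q⁻¹ from the right, so M = D⁻¹KQ⁻¹.
det D = -2, so D⁻¹ = [[4, 6, 1], [-5, -7, -1], [3, 9/2, 1/2]].
det Q = 3; the adjugate gives Q⁻¹ = [[8/3, -5/3, 4], [1, -1, 2], [-2, 1, -3]].
D⁻¹K = [[-33, 19, -33], [18, 1, 26], [-3, 7, -1]].
M = (D⁻¹K)Q⁻¹ = [[-3, 3, 5], [-3, -5, -4], [1, -3, 5]].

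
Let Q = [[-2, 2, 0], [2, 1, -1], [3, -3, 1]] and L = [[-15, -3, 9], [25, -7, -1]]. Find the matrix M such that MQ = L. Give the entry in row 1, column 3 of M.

Q is on the right of M, so right-multiply by Q⁻¹: M = LQ⁻¹.
det Q = -6, so Q⁻¹ = [[1/3, 1/3, 1/3], [5/6, 1/3, 1/3], [3/2, 0, 1]].
M = LQ⁻¹ = [[-15, -3, 9], [25, -7, -1]] · [[1/3, 1/3, 1/3], [5/6, 1/3, 1/3], [3/2, 0, 1]] = [[6, -6, 3], [1, 6, 5]].

3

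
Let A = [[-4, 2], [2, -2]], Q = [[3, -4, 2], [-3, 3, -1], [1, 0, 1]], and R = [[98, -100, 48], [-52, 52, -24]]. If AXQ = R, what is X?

X = [[-3, 4, -2], [-1, -2, 0]]

Isolating X: multiply by A⁻¹ from the left and Q⁻¹ from the right, so X = A⁻¹RQ⁻¹.
det A = 4; the adjugate gives A⁻¹ = [[-1/2, -1/2], [-1/2, -1]].
Q has determinant -5; Q⁻¹ = [[-3/5, -4/5, 2/5], [-2/5, -1/5, 3/5], [3/5, 4/5, 3/5]].
A⁻¹R = [[-23, 24, -12], [3, -2, 0]].
X = (A⁻¹R)Q⁻¹ = [[-3, 4, -2], [-1, -2, 0]].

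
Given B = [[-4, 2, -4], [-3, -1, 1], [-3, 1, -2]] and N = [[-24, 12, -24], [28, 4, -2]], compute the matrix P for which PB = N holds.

P = [[6, 0, 0], [2, -6, -6]]

Since B sits to the right of P, P = NB⁻¹.
B has determinant 2; B⁻¹ = [[1/2, 0, -1], [-9/2, -2, 8], [-3, -1, 5]].
P = NB⁻¹ = [[-24, 12, -24], [28, 4, -2]] · [[1/2, 0, -1], [-9/2, -2, 8], [-3, -1, 5]] = [[6, 0, 0], [2, -6, -6]].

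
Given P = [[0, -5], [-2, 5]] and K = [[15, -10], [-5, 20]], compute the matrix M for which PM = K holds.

M = [[-5, -5], [-3, 2]]

P is on the left of M, so left-multiply by P⁻¹: M = P⁻¹K.
det P = -10; the adjugate gives P⁻¹ = [[-1/2, -1/2], [-1/5, 0]].
M = P⁻¹K = [[-1/2, -1/2], [-1/5, 0]] · [[15, -10], [-5, 20]] = [[-5, -5], [-3, 2]].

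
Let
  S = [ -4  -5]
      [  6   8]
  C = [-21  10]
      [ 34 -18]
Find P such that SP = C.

Left-multiplying both sides by S⁻¹ gives P = S⁻¹C.
det S = -2, so S⁻¹ = [[-4, -5/2], [3, 2]].
P = S⁻¹C = [[-4, -5/2], [3, 2]] · [[-21, 10], [34, -18]] = [[-1, 5], [5, -6]].

P = [[-1, 5], [5, -6]]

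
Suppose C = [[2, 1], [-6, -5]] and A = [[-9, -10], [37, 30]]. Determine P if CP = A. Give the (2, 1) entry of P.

-5

Left-multiplying both sides by C⁻¹ gives P = C⁻¹A.
det C = -4, so C⁻¹ = [[5/4, 1/4], [-3/2, -1/2]].
P = C⁻¹A = [[5/4, 1/4], [-3/2, -1/2]] · [[-9, -10], [37, 30]] = [[-2, -5], [-5, 0]].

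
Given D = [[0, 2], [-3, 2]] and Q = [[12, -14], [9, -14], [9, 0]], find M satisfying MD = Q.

M = [[-3, -4], [-4, -3], [3, -3]]

D is on the right of M, so right-multiply by D⁻¹: M = QD⁻¹.
det D = 6, so D⁻¹ = [[1/3, -1/3], [1/2, 0]].
M = QD⁻¹ = [[12, -14], [9, -14], [9, 0]] · [[1/3, -1/3], [1/2, 0]] = [[-3, -4], [-4, -3], [3, -3]].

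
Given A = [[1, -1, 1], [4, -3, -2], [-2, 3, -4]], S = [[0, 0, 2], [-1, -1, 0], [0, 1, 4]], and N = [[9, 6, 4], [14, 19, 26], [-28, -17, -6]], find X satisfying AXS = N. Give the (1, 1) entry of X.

Left-multiply by A⁻¹ and right-multiply by S⁻¹: X = A⁻¹NS⁻¹.
det A = 4; the adjugate gives A⁻¹ = [[9/2, -1/4, 5/4], [5, -1/2, 3/2], [3/2, -1/4, 1/4]].
det S = -2; the adjugate gives S⁻¹ = [[2, -1, -1], [-2, 0, 1], [1/2, 0, 0]].
A⁻¹N = [[2, 1, 4], [-4, -5, -2], [3, 0, -2]].
X = (A⁻¹N)S⁻¹ = [[4, -2, -1], [1, 4, -1], [5, -3, -3]].

4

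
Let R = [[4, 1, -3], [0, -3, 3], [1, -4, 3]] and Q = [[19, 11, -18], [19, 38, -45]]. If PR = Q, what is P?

Right-multiplying both sides by R⁻¹ gives P = QR⁻¹.
det R = 6, so R⁻¹ = [[1/2, 3/2, -1], [1/2, 5/2, -2], [1/2, 17/6, -2]].
P = QR⁻¹ = [[19, 11, -18], [19, 38, -45]] · [[1/2, 3/2, -1], [1/2, 5/2, -2], [1/2, 17/6, -2]] = [[6, 5, -5], [6, -4, -5]].

P = [[6, 5, -5], [6, -4, -5]]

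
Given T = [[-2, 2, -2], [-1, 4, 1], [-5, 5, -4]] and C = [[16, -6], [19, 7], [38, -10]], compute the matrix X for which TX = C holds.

Left-multiplying both sides by T⁻¹ gives X = T⁻¹C.
T has determinant -6; T⁻¹ = [[7/2, 1/3, -5/3], [3/2, 1/3, -2/3], [-5/2, 0, 1]].
X = T⁻¹C = [[7/2, 1/3, -5/3], [3/2, 1/3, -2/3], [-5/2, 0, 1]] · [[16, -6], [19, 7], [38, -10]] = [[-1, -2], [5, 0], [-2, 5]].

X = [[-1, -2], [5, 0], [-2, 5]]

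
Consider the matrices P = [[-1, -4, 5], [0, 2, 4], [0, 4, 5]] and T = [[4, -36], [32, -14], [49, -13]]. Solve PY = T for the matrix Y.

Y = [[-3, -1], [6, 3], [5, -5]]

Since P multiplies Y on the left, Y = P⁻¹T.
det P = 6; the adjugate gives P⁻¹ = [[-1, 20/3, -13/3], [0, -5/6, 2/3], [0, 2/3, -1/3]].
Y = P⁻¹T = [[-1, 20/3, -13/3], [0, -5/6, 2/3], [0, 2/3, -1/3]] · [[4, -36], [32, -14], [49, -13]] = [[-3, -1], [6, 3], [5, -5]].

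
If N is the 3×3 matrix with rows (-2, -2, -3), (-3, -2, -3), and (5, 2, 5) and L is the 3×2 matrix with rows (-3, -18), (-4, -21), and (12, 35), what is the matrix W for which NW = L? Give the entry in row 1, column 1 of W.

Left-multiplying both sides by N⁻¹ gives W = N⁻¹L.
det N = -4, so N⁻¹ = [[1, -1, 0], [0, -5/4, -3/4], [-1, 3/2, 1/2]].
W = N⁻¹L = [[1, -1, 0], [0, -5/4, -3/4], [-1, 3/2, 1/2]] · [[-3, -18], [-4, -21], [12, 35]] = [[1, 3], [-4, 0], [3, 4]].

1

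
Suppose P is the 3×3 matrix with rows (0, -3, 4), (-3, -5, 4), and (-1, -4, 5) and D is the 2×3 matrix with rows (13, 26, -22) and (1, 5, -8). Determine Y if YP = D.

Since P sits to the right of Y, Y = DP⁻¹.
det P = -5, so P⁻¹ = [[9/5, 1/5, -8/5], [-11/5, -4/5, 12/5], [-7/5, -3/5, 9/5]].
Y = DP⁻¹ = [[13, 26, -22], [1, 5, -8]] · [[9/5, 1/5, -8/5], [-11/5, -4/5, 12/5], [-7/5, -3/5, 9/5]] = [[-3, -5, 2], [2, 1, -4]].

Y = [[-3, -5, 2], [2, 1, -4]]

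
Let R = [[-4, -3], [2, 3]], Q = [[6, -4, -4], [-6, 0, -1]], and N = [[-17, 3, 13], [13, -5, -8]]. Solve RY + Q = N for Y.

Y = [[2, -1, -5], [5, -1, 1]]

RY = N − Q = [[-23, 7, 17], [19, -5, -7]].
Since R multiplies Y on the left, Y = R⁻¹(N − Q).
det R = -6, so R⁻¹ = [[-1/2, -1/2], [1/3, 2/3]].
Y = R⁻¹(N − Q) = [[2, -1, -5], [5, -1, 1]].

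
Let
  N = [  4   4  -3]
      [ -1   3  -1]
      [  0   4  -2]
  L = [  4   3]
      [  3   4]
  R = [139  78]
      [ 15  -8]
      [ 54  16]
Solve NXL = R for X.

X = [[5, -1], [5, -5], [-2, -3]]

Isolating X: multiply by N⁻¹ from the left and L⁻¹ from the right, so X = N⁻¹RL⁻¹.
det N = -4, so N⁻¹ = [[1/2, 1, -5/4], [1/2, 2, -7/4], [1, 4, -4]].
L has determinant 7; L⁻¹ = [[4/7, -3/7], [-3/7, 4/7]].
N⁻¹R = [[17, 11], [5, -5], [-17, -18]].
X = (N⁻¹R)L⁻¹ = [[5, -1], [5, -5], [-2, -3]].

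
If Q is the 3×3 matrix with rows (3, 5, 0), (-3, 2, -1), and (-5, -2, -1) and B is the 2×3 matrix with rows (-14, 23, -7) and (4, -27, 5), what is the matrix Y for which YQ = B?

Right-multiplying both sides by Q⁻¹ gives Y = BQ⁻¹.
det Q = -2; the adjugate gives Q⁻¹ = [[2, -5/2, 5/2], [-1, 3/2, -3/2], [-8, 19/2, -21/2]].
Y = BQ⁻¹ = [[-14, 23, -7], [4, -27, 5]] · [[2, -5/2, 5/2], [-1, 3/2, -3/2], [-8, 19/2, -21/2]] = [[5, 3, 4], [-5, -3, -2]].

Y = [[5, 3, 4], [-5, -3, -2]]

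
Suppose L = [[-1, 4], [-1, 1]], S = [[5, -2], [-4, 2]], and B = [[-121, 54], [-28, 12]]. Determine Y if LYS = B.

Y = [[1, 2], [-3, 4]]

Isolating Y: multiply by L⁻¹ from the left and S⁻¹ from the right, so Y = L⁻¹BS⁻¹.
L has determinant 3; L⁻¹ = [[1/3, -4/3], [1/3, -1/3]].
det S = 2, so S⁻¹ = [[1, 1], [2, 5/2]].
L⁻¹B = [[-3, 2], [-31, 14]].
Y = (L⁻¹B)S⁻¹ = [[1, 2], [-3, 4]].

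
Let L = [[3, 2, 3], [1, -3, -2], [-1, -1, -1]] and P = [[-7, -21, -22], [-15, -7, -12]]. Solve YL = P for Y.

Y = [[-6, 5, -6], [-4, -1, 2]]

Since L sits to the right of Y, Y = PL⁻¹.
det L = -3; the adjugate gives L⁻¹ = [[-1/3, 1/3, -5/3], [-1, 0, -3], [4/3, -1/3, 11/3]].
Y = PL⁻¹ = [[-7, -21, -22], [-15, -7, -12]] · [[-1/3, 1/3, -5/3], [-1, 0, -3], [4/3, -1/3, 11/3]] = [[-6, 5, -6], [-4, -1, 2]].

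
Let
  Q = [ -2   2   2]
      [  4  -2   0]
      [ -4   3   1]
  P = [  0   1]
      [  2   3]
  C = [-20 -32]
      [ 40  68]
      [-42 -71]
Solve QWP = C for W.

Isolating W: multiply by Q⁻¹ from the left and P⁻¹ from the right, so W = Q⁻¹CP⁻¹.
Q has determinant 4; Q⁻¹ = [[-1/2, 1, 1], [-1, 3/2, 2], [1, -1/2, -1]].
det P = -2, so P⁻¹ = [[-3/2, 1/2], [1, 0]].
Q⁻¹C = [[8, 13], [-4, -8], [2, 5]].
W = (Q⁻¹C)P⁻¹ = [[1, 4], [-2, -2], [2, 1]].

W = [[1, 4], [-2, -2], [2, 1]]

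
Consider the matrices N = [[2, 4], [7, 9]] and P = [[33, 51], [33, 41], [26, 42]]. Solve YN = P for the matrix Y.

Y = [[6, 3], [-1, 5], [6, 2]]

N is on the right of Y, so right-multiply by N⁻¹: Y = PN⁻¹.
det N = -10, so N⁻¹ = [[-9/10, 2/5], [7/10, -1/5]].
Y = PN⁻¹ = [[33, 51], [33, 41], [26, 42]] · [[-9/10, 2/5], [7/10, -1/5]] = [[6, 3], [-1, 5], [6, 2]].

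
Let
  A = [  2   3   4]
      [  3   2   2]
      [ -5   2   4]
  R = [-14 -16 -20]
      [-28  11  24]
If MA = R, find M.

Since A sits to the right of M, M = RA⁻¹.
A has determinant 6; A⁻¹ = [[2/3, -2/3, -1/3], [-11/3, 14/3, 4/3], [8/3, -19/6, -5/6]].
M = RA⁻¹ = [[-14, -16, -20], [-28, 11, 24]] · [[2/3, -2/3, -1/3], [-11/3, 14/3, 4/3], [8/3, -19/6, -5/6]] = [[-4, -2, 0], [5, -6, 4]].

M = [[-4, -2, 0], [5, -6, 4]]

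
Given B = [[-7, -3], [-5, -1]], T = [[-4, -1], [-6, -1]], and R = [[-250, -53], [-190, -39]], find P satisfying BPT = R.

P = [[-4, -4], [-2, 3]]

P = B⁻¹RT⁻¹ (apply B⁻¹ on the left and T⁻¹ on the right).
det B = -8; the adjugate gives B⁻¹ = [[1/8, -3/8], [-5/8, 7/8]].
det T = -2; the adjugate gives T⁻¹ = [[1/2, -1/2], [-3, 2]].
B⁻¹R = [[40, 8], [-10, -1]].
P = (B⁻¹R)T⁻¹ = [[-4, -4], [-2, 3]].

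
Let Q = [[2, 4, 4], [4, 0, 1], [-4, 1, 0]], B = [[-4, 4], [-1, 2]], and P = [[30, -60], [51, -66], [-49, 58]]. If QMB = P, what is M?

Isolating M: multiply by Q⁻¹ from the left and B⁻¹ from the right, so M = Q⁻¹PB⁻¹.
Q has determinant -2; Q⁻¹ = [[1/2, -2, -2], [2, -8, -7], [-2, 9, 8]].
det B = -4, so B⁻¹ = [[-1/2, 1], [-1/4, 1]].
Q⁻¹P = [[11, -14], [-5, 2], [7, -10]].
M = (Q⁻¹P)B⁻¹ = [[-2, -3], [2, -3], [-1, -3]].

M = [[-2, -3], [2, -3], [-1, -3]]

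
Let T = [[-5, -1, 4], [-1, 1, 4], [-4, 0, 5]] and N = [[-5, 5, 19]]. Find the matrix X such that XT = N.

X = [[-2, 3, 3]]

T is on the right of X, so right-multiply by T⁻¹: X = NT⁻¹.
det T = 2, so T⁻¹ = [[5/2, 5/2, -4], [-11/2, -9/2, 8], [2, 2, -3]].
X = NT⁻¹ = [[-5, 5, 19]] · [[5/2, 5/2, -4], [-11/2, -9/2, 8], [2, 2, -3]] = [[-2, 3, 3]].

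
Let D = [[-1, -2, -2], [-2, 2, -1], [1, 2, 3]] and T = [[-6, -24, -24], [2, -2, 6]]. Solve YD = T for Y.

Y = [[4, -2, -6], [5, -1, 5]]

Right-multiplying both sides by D⁻¹ gives Y = TD⁻¹.
D has determinant -6; D⁻¹ = [[-4/3, -1/3, -1], [-5/6, 1/6, -1/2], [1, 0, 1]].
Y = TD⁻¹ = [[-6, -24, -24], [2, -2, 6]] · [[-4/3, -1/3, -1], [-5/6, 1/6, -1/2], [1, 0, 1]] = [[4, -2, -6], [5, -1, 5]].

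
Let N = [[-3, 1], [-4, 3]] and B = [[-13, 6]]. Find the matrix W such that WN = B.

W = [[3, 1]]

Right-multiplying both sides by N⁻¹ gives W = BN⁻¹.
det N = -5; the adjugate gives N⁻¹ = [[-3/5, 1/5], [-4/5, 3/5]].
W = BN⁻¹ = [[-13, 6]] · [[-3/5, 1/5], [-4/5, 3/5]] = [[3, 1]].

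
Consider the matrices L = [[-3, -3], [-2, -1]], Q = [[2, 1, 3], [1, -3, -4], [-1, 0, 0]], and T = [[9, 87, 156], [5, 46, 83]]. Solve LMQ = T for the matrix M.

Left-multiply by L⁻¹ and right-multiply by Q⁻¹: M = L⁻¹TQ⁻¹.
L has determinant -3; L⁻¹ = [[1/3, -1], [-2/3, 1]].
det Q = -5, so Q⁻¹ = [[0, 0, -1], [-4/5, -3/5, -11/5], [3/5, 1/5, 7/5]].
L⁻¹T = [[-2, -17, -31], [-1, -12, -21]].
M = (L⁻¹T)Q⁻¹ = [[-5, 4, -4], [-3, 3, -2]].

M = [[-5, 4, -4], [-3, 3, -2]]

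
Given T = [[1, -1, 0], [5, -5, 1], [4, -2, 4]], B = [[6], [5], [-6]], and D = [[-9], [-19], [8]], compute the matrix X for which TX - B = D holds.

X = [[2], [5], [1]]

TX = D + B = [[-3], [-14], [2]].
T is on the left of X, so left-multiply by T⁻¹: X = T⁻¹(D + B).
det T = -2, so T⁻¹ = [[9, -2, 1/2], [8, -2, 1/2], [-5, 1, 0]].
X = T⁻¹(D + B) = [[2], [5], [1]].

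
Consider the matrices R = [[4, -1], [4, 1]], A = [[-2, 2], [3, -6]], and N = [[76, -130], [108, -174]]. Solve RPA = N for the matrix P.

P = R⁻¹NA⁻¹ (apply R⁻¹ on the left and A⁻¹ on the right).
R has determinant 8; R⁻¹ = [[1/8, 1/8], [-1/2, 1/2]].
det A = 6, so A⁻¹ = [[-1, -1/3], [-1/2, -1/3]].
R⁻¹N = [[23, -38], [16, -22]].
P = (R⁻¹N)A⁻¹ = [[-4, 5], [-5, 2]].

P = [[-4, 5], [-5, 2]]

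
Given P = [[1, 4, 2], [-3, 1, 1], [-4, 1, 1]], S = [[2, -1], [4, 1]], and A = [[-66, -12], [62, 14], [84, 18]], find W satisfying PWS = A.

Isolating W: multiply by P⁻¹ from the left and S⁻¹ from the right, so W = P⁻¹AS⁻¹.
P has determinant -2; P⁻¹ = [[0, 1, -1], [1/2, -9/2, 7/2], [-1/2, 17/2, -13/2]].
det S = 6; the adjugate gives S⁻¹ = [[1/6, 1/6], [-2/3, 1/3]].
P⁻¹A = [[-22, -4], [-18, -6], [14, 8]].
W = (P⁻¹A)S⁻¹ = [[-1, -5], [1, -5], [-3, 5]].

W = [[-1, -5], [1, -5], [-3, 5]]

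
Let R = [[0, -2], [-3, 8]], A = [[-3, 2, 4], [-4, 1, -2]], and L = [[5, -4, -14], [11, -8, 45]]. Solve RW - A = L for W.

W = [[-5, 5, -1], [-1, 1, 5]]

RW = L + A = [[2, -2, -10], [7, -7, 43]].
Since R multiplies W on the left, W = R⁻¹(L + A).
R has determinant -6; R⁻¹ = [[-4/3, -1/3], [-1/2, 0]].
W = R⁻¹(L + A) = [[-5, 5, -1], [-1, 1, 5]].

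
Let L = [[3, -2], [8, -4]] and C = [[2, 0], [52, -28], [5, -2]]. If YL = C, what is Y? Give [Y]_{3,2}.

1

L is on the right of Y, so right-multiply by L⁻¹: Y = CL⁻¹.
L has determinant 4; L⁻¹ = [[-1, 1/2], [-2, 3/4]].
Y = CL⁻¹ = [[2, 0], [52, -28], [5, -2]] · [[-1, 1/2], [-2, 3/4]] = [[-2, 1], [4, 5], [-1, 1]].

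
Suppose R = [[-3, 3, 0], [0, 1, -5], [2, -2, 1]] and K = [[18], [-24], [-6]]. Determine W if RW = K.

W = [[0], [6], [6]]

Since R multiplies W on the left, W = R⁻¹K.
det R = -3; the adjugate gives R⁻¹ = [[3, 1, 5], [10/3, 1, 5], [2/3, 0, 1]].
W = R⁻¹K = [[3, 1, 5], [10/3, 1, 5], [2/3, 0, 1]] · [[18], [-24], [-6]] = [[0], [6], [6]].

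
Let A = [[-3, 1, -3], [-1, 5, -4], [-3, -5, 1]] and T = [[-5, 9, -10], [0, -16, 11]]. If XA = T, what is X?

X = [[4, -1, -2], [-6, 3, 5]]

Since A sits to the right of X, X = TA⁻¹.
det A = -2; the adjugate gives A⁻¹ = [[15/2, -7, -11/2], [-13/2, 6, 9/2], [-10, 9, 7]].
X = TA⁻¹ = [[-5, 9, -10], [0, -16, 11]] · [[15/2, -7, -11/2], [-13/2, 6, 9/2], [-10, 9, 7]] = [[4, -1, -2], [-6, 3, 5]].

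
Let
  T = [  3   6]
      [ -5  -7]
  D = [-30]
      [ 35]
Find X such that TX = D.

T is on the left of X, so left-multiply by T⁻¹: X = T⁻¹D.
det T = 9; the adjugate gives T⁻¹ = [[-7/9, -2/3], [5/9, 1/3]].
X = T⁻¹D = [[-7/9, -2/3], [5/9, 1/3]] · [[-30], [35]] = [[0], [-5]].

X = [[0], [-5]]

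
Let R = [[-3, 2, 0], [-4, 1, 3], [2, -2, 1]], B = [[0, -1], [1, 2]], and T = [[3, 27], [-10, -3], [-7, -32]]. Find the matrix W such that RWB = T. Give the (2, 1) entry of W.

-3

W = R⁻¹TB⁻¹ (apply R⁻¹ on the left and B⁻¹ on the right).
det R = -1; the adjugate gives R⁻¹ = [[-7, 2, -6], [-10, 3, -9], [-6, 2, -5]].
B has determinant 1; B⁻¹ = [[2, 1], [-1, 0]].
R⁻¹T = [[1, -3], [3, 9], [-3, -8]].
W = (R⁻¹T)B⁻¹ = [[5, 1], [-3, 3], [2, -3]].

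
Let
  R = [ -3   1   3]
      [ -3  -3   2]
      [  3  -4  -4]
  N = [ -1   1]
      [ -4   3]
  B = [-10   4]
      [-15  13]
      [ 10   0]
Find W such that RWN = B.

W = [[2, 2], [-5, 0], [-1, 4]]

Isolating W: multiply by R⁻¹ from the left and N⁻¹ from the right, so W = R⁻¹BN⁻¹.
det R = -3; the adjugate gives R⁻¹ = [[-20/3, 8/3, -11/3], [2, -1, 1], [-7, 3, -4]].
det N = 1; the adjugate gives N⁻¹ = [[3, -1], [4, -1]].
R⁻¹B = [[-10, 8], [5, -5], [-15, 11]].
W = (R⁻¹B)N⁻¹ = [[2, 2], [-5, 0], [-1, 4]].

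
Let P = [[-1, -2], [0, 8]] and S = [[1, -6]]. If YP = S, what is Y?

Y = [[-1, -1]]

Right-multiplying both sides by P⁻¹ gives Y = SP⁻¹.
det P = -8; the adjugate gives P⁻¹ = [[-1, -1/4], [0, 1/8]].
Y = SP⁻¹ = [[1, -6]] · [[-1, -1/4], [0, 1/8]] = [[-1, -1]].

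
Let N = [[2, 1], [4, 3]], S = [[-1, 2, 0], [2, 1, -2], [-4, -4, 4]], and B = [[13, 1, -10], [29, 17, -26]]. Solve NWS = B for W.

W = N⁻¹BS⁻¹ (apply N⁻¹ on the left and S⁻¹ on the right).
N has determinant 2; N⁻¹ = [[3/2, -1/2], [-2, 1]].
det S = 4; the adjugate gives S⁻¹ = [[-1, -2, -1], [0, -1, -1/2], [-1, -3, -5/4]].
N⁻¹B = [[5, -7, -2], [3, 15, -6]].
W = (N⁻¹B)S⁻¹ = [[-3, 3, 1], [3, -3, -3]].

W = [[-3, 3, 1], [3, -3, -3]]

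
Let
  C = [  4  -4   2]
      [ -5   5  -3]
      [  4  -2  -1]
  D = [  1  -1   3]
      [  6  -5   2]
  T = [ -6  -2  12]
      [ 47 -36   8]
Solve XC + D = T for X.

XC = T − D = [[-7, -1, 9], [41, -31, 6]].
Right-multiplying both sides by C⁻¹ gives X = (T − D)C⁻¹.
C has determinant 4; C⁻¹ = [[-11/4, -2, 1/2], [-17/4, -3, 1/2], [-5/2, -2, 0]].
X = (T − D)C⁻¹ = [[1, -1, -4], [4, -1, 5]].

X = [[1, -1, -4], [4, -1, 5]]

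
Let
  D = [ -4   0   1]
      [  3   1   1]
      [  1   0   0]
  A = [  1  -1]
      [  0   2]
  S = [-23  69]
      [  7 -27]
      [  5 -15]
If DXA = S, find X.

X = [[5, -5], [-5, 2], [-3, 3]]

X = D⁻¹SA⁻¹ (apply D⁻¹ on the left and A⁻¹ on the right).
det D = -1; the adjugate gives D⁻¹ = [[0, 0, 1], [-1, 1, -7], [1, 0, 4]].
det A = 2, so A⁻¹ = [[1, 1/2], [0, 1/2]].
D⁻¹S = [[5, -15], [-5, 9], [-3, 9]].
X = (D⁻¹S)A⁻¹ = [[5, -5], [-5, 2], [-3, 3]].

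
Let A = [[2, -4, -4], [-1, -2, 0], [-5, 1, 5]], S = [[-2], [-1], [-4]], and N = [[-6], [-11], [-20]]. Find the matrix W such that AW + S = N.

W = [[2], [4], [-2]]

AW = N − S = [[-4], [-10], [-16]].
A is on the left of W, so left-multiply by A⁻¹: W = A⁻¹(N − S).
det A = 4; the adjugate gives A⁻¹ = [[-5/2, 4, -2], [5/4, -5/2, 1], [-11/4, 9/2, -2]].
W = A⁻¹(N − S) = [[2], [4], [-2]].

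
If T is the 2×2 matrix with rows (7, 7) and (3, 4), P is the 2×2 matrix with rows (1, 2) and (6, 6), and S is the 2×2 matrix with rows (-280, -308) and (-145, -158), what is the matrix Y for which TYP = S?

Y = [[-3, -2], [-1, -4]]

Isolating Y: multiply by T⁻¹ from the left and P⁻¹ from the right, so Y = T⁻¹SP⁻¹.
det T = 7, so T⁻¹ = [[4/7, -1], [-3/7, 1]].
P has determinant -6; P⁻¹ = [[-1, 1/3], [1, -1/6]].
T⁻¹S = [[-15, -18], [-25, -26]].
Y = (T⁻¹S)P⁻¹ = [[-3, -2], [-1, -4]].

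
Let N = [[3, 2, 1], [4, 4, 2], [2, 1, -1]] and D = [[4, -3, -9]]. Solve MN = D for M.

M = [[2, -3, 5]]

Right-multiplying both sides by N⁻¹ gives M = DN⁻¹.
N has determinant -6; N⁻¹ = [[1, -1/2, 0], [-4/3, 5/6, 1/3], [2/3, -1/6, -2/3]].
M = DN⁻¹ = [[4, -3, -9]] · [[1, -1/2, 0], [-4/3, 5/6, 1/3], [2/3, -1/6, -2/3]] = [[2, -3, 5]].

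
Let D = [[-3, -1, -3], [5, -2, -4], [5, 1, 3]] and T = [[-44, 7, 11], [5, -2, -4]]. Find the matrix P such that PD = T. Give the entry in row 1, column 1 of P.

Right-multiplying both sides by D⁻¹ gives P = TD⁻¹.
D has determinant -4; D⁻¹ = [[1/2, 0, 1/2], [35/4, -3/2, 27/4], [-15/4, 1/2, -11/4]].
P = TD⁻¹ = [[-44, 7, 11], [5, -2, -4]] · [[1/2, 0, 1/2], [35/4, -3/2, 27/4], [-15/4, 1/2, -11/4]] = [[-2, -5, -5], [0, 1, 0]].

-2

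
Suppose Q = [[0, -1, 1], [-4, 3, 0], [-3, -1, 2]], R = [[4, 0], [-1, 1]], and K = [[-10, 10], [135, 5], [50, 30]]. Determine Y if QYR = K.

Left-multiply by Q⁻¹ and right-multiply by R⁻¹: Y = Q⁻¹KR⁻¹.
det Q = 5; the adjugate gives Q⁻¹ = [[6/5, 1/5, -3/5], [8/5, 3/5, -4/5], [13/5, 3/5, -4/5]].
det R = 4, so R⁻¹ = [[1/4, 0], [1/4, 1]].
Q⁻¹K = [[-15, -5], [25, -5], [15, 5]].
Y = (Q⁻¹K)R⁻¹ = [[-5, -5], [5, -5], [5, 5]].

Y = [[-5, -5], [5, -5], [5, 5]]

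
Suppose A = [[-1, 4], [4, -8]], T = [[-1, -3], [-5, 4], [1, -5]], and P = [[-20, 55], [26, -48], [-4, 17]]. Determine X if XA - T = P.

XA = P + T = [[-21, 52], [21, -44], [-3, 12]].
Right-multiplying both sides by A⁻¹ gives X = (P + T)A⁻¹.
det A = -8, so A⁻¹ = [[1, 1/2], [1/2, 1/8]].
X = (P + T)A⁻¹ = [[5, -4], [-1, 5], [3, 0]].

X = [[5, -4], [-1, 5], [3, 0]]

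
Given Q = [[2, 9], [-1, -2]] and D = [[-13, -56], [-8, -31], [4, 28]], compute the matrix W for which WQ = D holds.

Right-multiplying both sides by Q⁻¹ gives W = DQ⁻¹.
det Q = 5; the adjugate gives Q⁻¹ = [[-2/5, -9/5], [1/5, 2/5]].
W = DQ⁻¹ = [[-13, -56], [-8, -31], [4, 28]] · [[-2/5, -9/5], [1/5, 2/5]] = [[-6, 1], [-3, 2], [4, 4]].

W = [[-6, 1], [-3, 2], [4, 4]]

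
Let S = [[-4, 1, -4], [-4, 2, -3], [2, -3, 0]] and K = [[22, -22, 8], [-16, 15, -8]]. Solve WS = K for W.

W = [[1, -4, 5], [5, -4, -6]]

S is on the right of W, so right-multiply by S⁻¹: W = KS⁻¹.
det S = -2; the adjugate gives S⁻¹ = [[9/2, -6, -5/2], [3, -4, -2], [-4, 5, 2]].
W = KS⁻¹ = [[22, -22, 8], [-16, 15, -8]] · [[9/2, -6, -5/2], [3, -4, -2], [-4, 5, 2]] = [[1, -4, 5], [5, -4, -6]].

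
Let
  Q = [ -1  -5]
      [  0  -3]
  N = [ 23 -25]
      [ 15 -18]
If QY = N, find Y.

Since Q multiplies Y on the left, Y = Q⁻¹N.
det Q = 3, so Q⁻¹ = [[-1, 5/3], [0, -1/3]].
Y = Q⁻¹N = [[-1, 5/3], [0, -1/3]] · [[23, -25], [15, -18]] = [[2, -5], [-5, 6]].

Y = [[2, -5], [-5, 6]]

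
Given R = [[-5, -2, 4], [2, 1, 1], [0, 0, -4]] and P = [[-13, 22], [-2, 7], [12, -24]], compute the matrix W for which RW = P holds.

Left-multiplying both sides by R⁻¹ gives W = R⁻¹P.
det R = 4, so R⁻¹ = [[-1, -2, -3/2], [2, 5, 13/4], [0, 0, -1/4]].
W = R⁻¹P = [[-1, -2, -3/2], [2, 5, 13/4], [0, 0, -1/4]] · [[-13, 22], [-2, 7], [12, -24]] = [[-1, 0], [3, 1], [-3, 6]].

W = [[-1, 0], [3, 1], [-3, 6]]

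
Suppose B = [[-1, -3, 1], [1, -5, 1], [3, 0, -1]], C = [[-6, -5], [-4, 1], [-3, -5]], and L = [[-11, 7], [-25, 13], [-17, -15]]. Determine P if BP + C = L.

P = [[-5, -2], [3, -2], [-1, 4]]

BP = L − C = [[-5, 12], [-21, 12], [-14, -10]].
Left-multiplying both sides by B⁻¹ gives P = B⁻¹(L − C).
det B = -2; the adjugate gives B⁻¹ = [[-5/2, 3/2, -1], [-2, 1, -1], [-15/2, 9/2, -4]].
P = B⁻¹(L − C) = [[-5, -2], [3, -2], [-1, 4]].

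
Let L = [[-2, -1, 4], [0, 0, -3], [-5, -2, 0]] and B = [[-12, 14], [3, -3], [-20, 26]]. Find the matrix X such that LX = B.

Left-multiplying both sides by L⁻¹ gives X = L⁻¹B.
L has determinant -3; L⁻¹ = [[2, 8/3, -1], [-5, -20/3, 2], [0, -1/3, 0]].
X = L⁻¹B = [[2, 8/3, -1], [-5, -20/3, 2], [0, -1/3, 0]] · [[-12, 14], [3, -3], [-20, 26]] = [[4, -6], [0, 2], [-1, 1]].

X = [[4, -6], [0, 2], [-1, 1]]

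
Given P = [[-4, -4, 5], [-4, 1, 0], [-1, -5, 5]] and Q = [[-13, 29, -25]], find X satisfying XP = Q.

Right-multiplying both sides by P⁻¹ gives X = QP⁻¹.
P has determinant 5; P⁻¹ = [[1, -1, -1], [4, -3, -4], [21/5, -16/5, -4]].
X = QP⁻¹ = [[-13, 29, -25]] · [[1, -1, -1], [4, -3, -4], [21/5, -16/5, -4]] = [[-2, 6, -3]].

X = [[-2, 6, -3]]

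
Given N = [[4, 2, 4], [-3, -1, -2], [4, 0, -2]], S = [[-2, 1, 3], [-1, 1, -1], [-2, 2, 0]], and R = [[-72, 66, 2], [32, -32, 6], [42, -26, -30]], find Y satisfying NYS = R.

Isolating Y: multiply by N⁻¹ from the left and S⁻¹ from the right, so Y = N⁻¹RS⁻¹.
det N = -4; the adjugate gives N⁻¹ = [[-1/2, -1, 0], [7/2, 6, 1], [-1, -2, -1/2]].
det S = -2; the adjugate gives S⁻¹ = [[-1, -3, 2], [-1, -3, 5/2], [0, -1, 1/2]].
N⁻¹R = [[4, -1, -7], [-18, 13, 13], [-13, 11, 1]].
Y = (N⁻¹R)S⁻¹ = [[-3, -2, 2], [5, 2, 3], [2, 5, 2]].

Y = [[-3, -2, 2], [5, 2, 3], [2, 5, 2]]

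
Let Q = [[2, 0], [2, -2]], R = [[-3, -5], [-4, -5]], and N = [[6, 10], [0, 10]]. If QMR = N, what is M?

Left-multiply by Q⁻¹ and right-multiply by R⁻¹: M = Q⁻¹NR⁻¹.
Q has determinant -4; Q⁻¹ = [[1/2, 0], [1/2, -1/2]].
det R = -5, so R⁻¹ = [[1, -1], [-4/5, 3/5]].
Q⁻¹N = [[3, 5], [3, 0]].
M = (Q⁻¹N)R⁻¹ = [[-1, 0], [3, -3]].

M = [[-1, 0], [3, -3]]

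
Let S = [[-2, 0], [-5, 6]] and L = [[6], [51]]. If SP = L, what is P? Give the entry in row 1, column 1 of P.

-3

Since S multiplies P on the left, P = S⁻¹L.
det S = -12, so S⁻¹ = [[-1/2, 0], [-5/12, 1/6]].
P = S⁻¹L = [[-1/2, 0], [-5/12, 1/6]] · [[6], [51]] = [[-3], [6]].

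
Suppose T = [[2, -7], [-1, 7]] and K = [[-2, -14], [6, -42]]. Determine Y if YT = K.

T is on the right of Y, so right-multiply by T⁻¹: Y = KT⁻¹.
det T = 7; the adjugate gives T⁻¹ = [[1, 1], [1/7, 2/7]].
Y = KT⁻¹ = [[-2, -14], [6, -42]] · [[1, 1], [1/7, 2/7]] = [[-4, -6], [0, -6]].

Y = [[-4, -6], [0, -6]]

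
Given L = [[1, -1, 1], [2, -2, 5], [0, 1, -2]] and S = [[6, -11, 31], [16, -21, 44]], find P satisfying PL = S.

L is on the right of P, so right-multiply by L⁻¹: P = SL⁻¹.
det L = -3; the adjugate gives L⁻¹ = [[1/3, 1/3, 1], [-4/3, 2/3, 1], [-2/3, 1/3, 0]].
P = SL⁻¹ = [[6, -11, 31], [16, -21, 44]] · [[1/3, 1/3, 1], [-4/3, 2/3, 1], [-2/3, 1/3, 0]] = [[-4, 5, -5], [4, 6, -5]].

P = [[-4, 5, -5], [4, 6, -5]]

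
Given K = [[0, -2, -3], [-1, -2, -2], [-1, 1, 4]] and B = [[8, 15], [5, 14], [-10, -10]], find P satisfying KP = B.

Left-multiplying both sides by K⁻¹ gives P = K⁻¹B.
det K = -3; the adjugate gives K⁻¹ = [[2, -5/3, 2/3], [-2, 1, -1], [1, -2/3, 2/3]].
P = K⁻¹B = [[2, -5/3, 2/3], [-2, 1, -1], [1, -2/3, 2/3]] · [[8, 15], [5, 14], [-10, -10]] = [[1, 0], [-1, -6], [-2, -1]].

P = [[1, 0], [-1, -6], [-2, -1]]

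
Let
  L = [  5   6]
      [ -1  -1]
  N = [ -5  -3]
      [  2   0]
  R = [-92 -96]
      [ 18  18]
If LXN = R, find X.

Isolating X: multiply by L⁻¹ from the left and N⁻¹ from the right, so X = L⁻¹RN⁻¹.
det L = 1; the adjugate gives L⁻¹ = [[-1, -6], [1, 5]].
N has determinant 6; N⁻¹ = [[0, 1/2], [-1/3, -5/6]].
L⁻¹R = [[-16, -12], [-2, -6]].
X = (L⁻¹R)N⁻¹ = [[4, 2], [2, 4]].

X = [[4, 2], [2, 4]]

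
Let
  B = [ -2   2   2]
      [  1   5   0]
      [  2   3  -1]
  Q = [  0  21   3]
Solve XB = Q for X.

X = [[0, 6, -3]]

B is on the right of X, so right-multiply by B⁻¹: X = QB⁻¹.
det B = -2, so B⁻¹ = [[5/2, -4, 5], [-1/2, 1, -1], [7/2, -5, 6]].
X = QB⁻¹ = [[0, 21, 3]] · [[5/2, -4, 5], [-1/2, 1, -1], [7/2, -5, 6]] = [[0, 6, -3]].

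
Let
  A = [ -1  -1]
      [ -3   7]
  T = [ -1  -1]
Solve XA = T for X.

Since A sits to the right of X, X = TA⁻¹.
det A = -10, so A⁻¹ = [[-7/10, -1/10], [-3/10, 1/10]].
X = TA⁻¹ = [[-1, -1]] · [[-7/10, -1/10], [-3/10, 1/10]] = [[1, 0]].

X = [[1, 0]]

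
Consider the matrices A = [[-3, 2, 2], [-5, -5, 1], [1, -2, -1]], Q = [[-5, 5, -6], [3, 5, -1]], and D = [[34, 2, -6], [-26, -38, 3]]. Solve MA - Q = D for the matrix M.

MA = D + Q = [[29, 7, -12], [-23, -33, 2]].
A is on the right of M, so right-multiply by A⁻¹: M = (D + Q)A⁻¹.
det A = 1, so A⁻¹ = [[7, -2, 12], [-4, 1, -7], [15, -4, 25]].
M = (D + Q)A⁻¹ = [[-5, -3, -1], [1, 5, 5]].

M = [[-5, -3, -1], [1, 5, 5]]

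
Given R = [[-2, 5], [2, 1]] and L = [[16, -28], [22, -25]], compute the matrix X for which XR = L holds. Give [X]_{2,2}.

5

Since R sits to the right of X, X = LR⁻¹.
R has determinant -12; R⁻¹ = [[-1/12, 5/12], [1/6, 1/6]].
X = LR⁻¹ = [[16, -28], [22, -25]] · [[-1/12, 5/12], [1/6, 1/6]] = [[-6, 2], [-6, 5]].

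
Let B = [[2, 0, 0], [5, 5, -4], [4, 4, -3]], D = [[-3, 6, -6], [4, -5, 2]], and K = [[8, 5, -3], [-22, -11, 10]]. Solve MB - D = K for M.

MB = K + D = [[5, 11, -9], [-18, -16, 12]].
Right-multiplying both sides by B⁻¹ gives M = (K + D)B⁻¹.
det B = 2, so B⁻¹ = [[1/2, 0, 0], [-1/2, -3, 4], [0, -4, 5]].
M = (K + D)B⁻¹ = [[-3, 3, -1], [-1, 0, -4]].

M = [[-3, 3, -1], [-1, 0, -4]]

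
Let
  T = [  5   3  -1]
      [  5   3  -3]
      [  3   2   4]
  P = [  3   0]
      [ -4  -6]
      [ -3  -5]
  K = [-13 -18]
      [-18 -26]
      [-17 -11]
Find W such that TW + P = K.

TW = K − P = [[-16, -18], [-14, -20], [-14, -6]].
T is on the left of W, so left-multiply by T⁻¹: W = T⁻¹(K − P).
det T = 2; the adjugate gives T⁻¹ = [[9, -7, -3], [-29/2, 23/2, 5], [1/2, -1/2, 0]].
W = T⁻¹(K − P) = [[-4, -4], [1, 1], [-1, 1]].

W = [[-4, -4], [1, 1], [-1, 1]]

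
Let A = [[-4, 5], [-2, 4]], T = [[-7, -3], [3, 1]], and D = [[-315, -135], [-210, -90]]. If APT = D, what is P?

Isolating P: multiply by A⁻¹ from the left and T⁻¹ from the right, so P = A⁻¹DT⁻¹.
det A = -6, so A⁻¹ = [[-2/3, 5/6], [-1/3, 2/3]].
det T = 2, so T⁻¹ = [[1/2, 3/2], [-3/2, -7/2]].
A⁻¹D = [[35, 15], [-35, -15]].
P = (A⁻¹D)T⁻¹ = [[-5, 0], [5, 0]].

P = [[-5, 0], [5, 0]]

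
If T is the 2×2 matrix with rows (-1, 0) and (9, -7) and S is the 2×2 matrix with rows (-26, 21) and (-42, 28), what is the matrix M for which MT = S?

M = [[-1, -3], [6, -4]]

Since T sits to the right of M, M = ST⁻¹.
det T = 7, so T⁻¹ = [[-1, 0], [-9/7, -1/7]].
M = ST⁻¹ = [[-26, 21], [-42, 28]] · [[-1, 0], [-9/7, -1/7]] = [[-1, -3], [6, -4]].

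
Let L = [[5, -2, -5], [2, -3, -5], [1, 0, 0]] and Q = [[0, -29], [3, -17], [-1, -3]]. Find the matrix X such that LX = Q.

X = [[-1, -3], [0, -3], [-1, 4]]

Left-multiplying both sides by L⁻¹ gives X = L⁻¹Q.
L has determinant -5; L⁻¹ = [[0, 0, 1], [1, -1, -3], [-3/5, 2/5, 11/5]].
X = L⁻¹Q = [[0, 0, 1], [1, -1, -3], [-3/5, 2/5, 11/5]] · [[0, -29], [3, -17], [-1, -3]] = [[-1, -3], [0, -3], [-1, 4]].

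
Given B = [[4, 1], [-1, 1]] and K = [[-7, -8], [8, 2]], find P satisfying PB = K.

P = [[-3, -5], [2, 0]]

Right-multiplying both sides by B⁻¹ gives P = KB⁻¹.
det B = 5, so B⁻¹ = [[1/5, -1/5], [1/5, 4/5]].
P = KB⁻¹ = [[-7, -8], [8, 2]] · [[1/5, -1/5], [1/5, 4/5]] = [[-3, -5], [2, 0]].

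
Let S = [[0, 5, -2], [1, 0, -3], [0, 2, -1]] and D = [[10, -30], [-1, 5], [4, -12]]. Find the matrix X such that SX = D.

Since S multiplies X on the left, X = S⁻¹D.
det S = 1, so S⁻¹ = [[6, 1, -15], [1, 0, -2], [2, 0, -5]].
X = S⁻¹D = [[6, 1, -15], [1, 0, -2], [2, 0, -5]] · [[10, -30], [-1, 5], [4, -12]] = [[-1, 5], [2, -6], [0, 0]].

X = [[-1, 5], [2, -6], [0, 0]]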